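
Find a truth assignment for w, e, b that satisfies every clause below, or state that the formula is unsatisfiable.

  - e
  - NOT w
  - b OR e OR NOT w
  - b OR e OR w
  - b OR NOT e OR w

Unit clause (e) forces e = True.
Unit clause (NOT w) forces w = False.
In (b OR NOT e OR w) only b is left, so b = True.
Check each clause:
  (e): e holds.
  (NOT w): NOT w holds.
  (b OR e OR NOT w): b holds.
  (b OR e OR w): b holds.
  (b OR NOT e OR w): b holds.
All clauses satisfied.

w=F, e=T, b=T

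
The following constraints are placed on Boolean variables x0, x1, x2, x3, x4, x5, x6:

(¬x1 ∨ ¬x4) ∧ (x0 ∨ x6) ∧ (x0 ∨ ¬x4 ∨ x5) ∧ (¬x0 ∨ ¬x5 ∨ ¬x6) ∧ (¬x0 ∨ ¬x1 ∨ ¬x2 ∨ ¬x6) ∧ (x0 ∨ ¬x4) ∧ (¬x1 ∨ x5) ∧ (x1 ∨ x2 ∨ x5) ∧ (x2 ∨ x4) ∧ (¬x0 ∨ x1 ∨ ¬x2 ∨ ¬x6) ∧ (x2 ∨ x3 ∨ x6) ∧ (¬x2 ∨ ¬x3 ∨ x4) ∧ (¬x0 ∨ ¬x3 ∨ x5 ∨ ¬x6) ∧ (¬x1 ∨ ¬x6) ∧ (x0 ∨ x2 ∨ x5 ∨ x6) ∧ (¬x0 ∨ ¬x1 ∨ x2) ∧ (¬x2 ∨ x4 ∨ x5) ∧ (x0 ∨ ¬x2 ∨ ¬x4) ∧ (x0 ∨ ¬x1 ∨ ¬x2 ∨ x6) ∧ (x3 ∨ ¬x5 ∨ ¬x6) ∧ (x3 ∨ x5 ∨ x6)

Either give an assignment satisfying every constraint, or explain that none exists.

x0=T, x1=F, x2=T, x3=T, x4=T, x5=F, x6=F

Set x0 = True.
Set x1 = False.
Set x2 = True.
  then (¬x0 ∨ x1 ∨ ¬x2 ∨ ¬x6) forces x6 = False.
Set x3 = True.
  then (¬x2 ∨ ¬x3 ∨ x4) forces x4 = True.
Set x5 = False.
All clauses satisfied.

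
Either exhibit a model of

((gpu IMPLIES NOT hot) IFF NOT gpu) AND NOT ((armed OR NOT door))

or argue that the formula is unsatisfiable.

armed: False, hot: True, gpu: False, door: True

  (gpu IMPLIES NOT hot) IFF NOT gpu = True
    gpu IMPLIES NOT hot = True
      NOT hot = False
    NOT gpu = True
  NOT ((armed OR NOT door)) = True
    armed OR NOT door = False
      NOT door = False
Both conjuncts True, so the formula holds.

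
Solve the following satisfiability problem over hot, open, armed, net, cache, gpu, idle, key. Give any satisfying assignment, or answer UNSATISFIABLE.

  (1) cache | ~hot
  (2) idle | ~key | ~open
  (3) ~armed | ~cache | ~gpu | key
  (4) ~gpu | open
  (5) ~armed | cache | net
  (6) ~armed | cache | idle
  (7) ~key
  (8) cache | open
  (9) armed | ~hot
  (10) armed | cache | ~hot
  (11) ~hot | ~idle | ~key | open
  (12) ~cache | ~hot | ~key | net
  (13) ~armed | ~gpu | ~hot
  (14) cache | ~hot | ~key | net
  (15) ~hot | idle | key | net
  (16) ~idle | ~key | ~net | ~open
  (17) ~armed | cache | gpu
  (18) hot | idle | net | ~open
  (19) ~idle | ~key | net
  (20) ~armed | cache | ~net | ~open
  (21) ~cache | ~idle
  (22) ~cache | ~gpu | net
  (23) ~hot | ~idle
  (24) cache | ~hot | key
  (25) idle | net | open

hot=F; open=T; armed=F; net=T; cache=F; gpu=F; idle=F; key=F

Unit clause (~key) forces key = False.
Set hot = False.
Set open = True.
Set armed = False.
Set net = True.
Set cache = False.
Set gpu = False.
Set idle = False.
All clauses satisfied.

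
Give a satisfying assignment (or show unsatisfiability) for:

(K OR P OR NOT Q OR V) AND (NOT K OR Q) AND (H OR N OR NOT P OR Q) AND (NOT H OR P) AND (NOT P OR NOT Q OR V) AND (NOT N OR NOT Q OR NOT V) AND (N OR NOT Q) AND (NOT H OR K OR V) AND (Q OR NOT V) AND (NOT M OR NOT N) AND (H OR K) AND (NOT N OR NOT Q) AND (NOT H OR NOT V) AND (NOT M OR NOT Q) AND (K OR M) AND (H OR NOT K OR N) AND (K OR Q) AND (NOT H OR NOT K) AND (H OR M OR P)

Case Q = True:
  (N OR NOT Q) forces N = True.
  Clause (NOT N OR NOT Q) is falsified — contradiction.
Case Q = False:
  (NOT K OR Q) forces K = False.
  Clause (K OR Q) is falsified — contradiction.
Both cases fail, so the formula is unsatisfiable.

UNSATISFIABLE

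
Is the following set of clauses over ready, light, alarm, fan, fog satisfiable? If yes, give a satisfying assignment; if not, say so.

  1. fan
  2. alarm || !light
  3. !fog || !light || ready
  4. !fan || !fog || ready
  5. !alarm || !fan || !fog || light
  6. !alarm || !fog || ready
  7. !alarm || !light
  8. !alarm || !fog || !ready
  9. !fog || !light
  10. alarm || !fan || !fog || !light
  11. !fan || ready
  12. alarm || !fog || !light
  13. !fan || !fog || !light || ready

Unit clause (fan) forces fan = True.
In (!fan || ready) only ready is left, so ready = True.
Try light = True:
  (alarm || !light) forces alarm = True.
  clause (!alarm || !light) is falsified — backtrack.
So light = False.
Set alarm = False.
Set fog = True.
All clauses satisfied.

ready=T; light=F; alarm=F; fan=T; fog=T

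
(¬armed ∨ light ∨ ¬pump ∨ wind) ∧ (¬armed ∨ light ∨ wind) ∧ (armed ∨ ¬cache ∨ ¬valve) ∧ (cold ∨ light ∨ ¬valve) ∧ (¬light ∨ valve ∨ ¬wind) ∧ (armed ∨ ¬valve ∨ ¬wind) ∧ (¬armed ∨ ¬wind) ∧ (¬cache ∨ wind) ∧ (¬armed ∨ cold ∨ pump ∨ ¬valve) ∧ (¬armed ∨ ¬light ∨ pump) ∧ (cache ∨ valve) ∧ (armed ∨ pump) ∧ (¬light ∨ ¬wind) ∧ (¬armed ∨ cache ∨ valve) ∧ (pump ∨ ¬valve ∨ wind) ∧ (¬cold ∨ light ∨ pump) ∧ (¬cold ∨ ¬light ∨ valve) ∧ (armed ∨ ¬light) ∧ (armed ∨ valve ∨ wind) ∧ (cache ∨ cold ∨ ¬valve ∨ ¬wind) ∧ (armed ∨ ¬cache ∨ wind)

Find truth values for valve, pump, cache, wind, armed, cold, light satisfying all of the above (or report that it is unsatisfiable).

Set valve = False.
  then (cache ∨ valve) forces cache = True.
  then (¬cache ∨ wind) forces wind = True.
  then (¬light ∨ ¬wind) forces light = False.
  then (¬armed ∨ ¬wind) forces armed = False.
  then (armed ∨ pump) forces pump = True.
Set cold = False.
All clauses satisfied.

valve: False, pump: True, cache: True, wind: True, armed: False, cold: False, light: False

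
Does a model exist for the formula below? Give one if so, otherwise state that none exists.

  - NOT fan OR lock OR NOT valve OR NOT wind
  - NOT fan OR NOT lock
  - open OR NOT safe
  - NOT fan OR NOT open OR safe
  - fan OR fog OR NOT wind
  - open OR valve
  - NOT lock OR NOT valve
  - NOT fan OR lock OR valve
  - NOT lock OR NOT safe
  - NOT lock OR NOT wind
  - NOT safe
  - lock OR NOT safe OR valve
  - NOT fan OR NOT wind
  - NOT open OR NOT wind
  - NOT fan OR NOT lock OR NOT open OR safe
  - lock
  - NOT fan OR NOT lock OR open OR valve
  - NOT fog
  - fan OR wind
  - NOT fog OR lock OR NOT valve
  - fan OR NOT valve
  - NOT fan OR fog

No satisfying assignment exists.

Case wind = True:
  (NOT lock OR NOT wind) forces lock = False.
  Clause (lock) is falsified — contradiction.
Case wind = False:
  (NOT safe) forces safe = False.
  (lock) forces lock = True.
  (NOT fan OR NOT lock) forces fan = False.
  Clause (fan OR wind) is falsified — contradiction.
Both cases fail, so the formula is unsatisfiable.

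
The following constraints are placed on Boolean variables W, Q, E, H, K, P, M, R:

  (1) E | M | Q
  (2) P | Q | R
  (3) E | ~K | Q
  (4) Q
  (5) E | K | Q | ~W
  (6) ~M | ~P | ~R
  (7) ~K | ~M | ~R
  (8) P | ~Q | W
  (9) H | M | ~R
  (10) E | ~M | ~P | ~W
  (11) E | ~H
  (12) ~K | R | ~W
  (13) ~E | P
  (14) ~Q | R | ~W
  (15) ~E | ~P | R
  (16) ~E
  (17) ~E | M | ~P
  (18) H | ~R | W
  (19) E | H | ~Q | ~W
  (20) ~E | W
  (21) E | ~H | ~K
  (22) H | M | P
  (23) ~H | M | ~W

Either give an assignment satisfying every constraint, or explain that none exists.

W = False; Q = True; E = False; H = False; K = False; P = True; M = True; R = False

Unit clause (Q) forces Q = True.
Unit clause (~E) forces E = False.
In (E | ~H) only ~H is left, so H = False.
In (E | H | ~Q | ~W) only ~W is left, so W = False.
In (P | ~Q | W) only P is left, so P = True.
In (H | ~R | W) only ~R is left, so R = False.
Set K = False.
Set M = True.
All clauses satisfied.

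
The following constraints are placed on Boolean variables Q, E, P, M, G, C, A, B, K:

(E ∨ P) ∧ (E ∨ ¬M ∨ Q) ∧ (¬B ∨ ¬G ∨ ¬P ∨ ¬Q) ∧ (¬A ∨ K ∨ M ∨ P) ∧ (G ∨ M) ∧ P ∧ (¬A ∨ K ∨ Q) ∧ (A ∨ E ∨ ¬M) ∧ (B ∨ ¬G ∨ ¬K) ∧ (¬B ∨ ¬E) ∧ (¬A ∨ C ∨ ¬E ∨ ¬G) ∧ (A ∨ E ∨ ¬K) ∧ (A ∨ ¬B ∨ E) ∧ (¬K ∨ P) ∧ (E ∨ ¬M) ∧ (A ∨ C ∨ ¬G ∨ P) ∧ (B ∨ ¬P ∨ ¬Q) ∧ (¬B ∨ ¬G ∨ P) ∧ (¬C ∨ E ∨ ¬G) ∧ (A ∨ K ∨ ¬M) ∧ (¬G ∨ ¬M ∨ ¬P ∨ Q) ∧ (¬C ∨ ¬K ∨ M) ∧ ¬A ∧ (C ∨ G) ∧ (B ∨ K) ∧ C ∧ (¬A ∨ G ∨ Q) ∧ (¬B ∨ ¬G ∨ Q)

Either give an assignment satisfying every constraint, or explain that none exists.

Q = False; E = True; P = True; M = True; G = False; C = True; A = False; B = False; K = True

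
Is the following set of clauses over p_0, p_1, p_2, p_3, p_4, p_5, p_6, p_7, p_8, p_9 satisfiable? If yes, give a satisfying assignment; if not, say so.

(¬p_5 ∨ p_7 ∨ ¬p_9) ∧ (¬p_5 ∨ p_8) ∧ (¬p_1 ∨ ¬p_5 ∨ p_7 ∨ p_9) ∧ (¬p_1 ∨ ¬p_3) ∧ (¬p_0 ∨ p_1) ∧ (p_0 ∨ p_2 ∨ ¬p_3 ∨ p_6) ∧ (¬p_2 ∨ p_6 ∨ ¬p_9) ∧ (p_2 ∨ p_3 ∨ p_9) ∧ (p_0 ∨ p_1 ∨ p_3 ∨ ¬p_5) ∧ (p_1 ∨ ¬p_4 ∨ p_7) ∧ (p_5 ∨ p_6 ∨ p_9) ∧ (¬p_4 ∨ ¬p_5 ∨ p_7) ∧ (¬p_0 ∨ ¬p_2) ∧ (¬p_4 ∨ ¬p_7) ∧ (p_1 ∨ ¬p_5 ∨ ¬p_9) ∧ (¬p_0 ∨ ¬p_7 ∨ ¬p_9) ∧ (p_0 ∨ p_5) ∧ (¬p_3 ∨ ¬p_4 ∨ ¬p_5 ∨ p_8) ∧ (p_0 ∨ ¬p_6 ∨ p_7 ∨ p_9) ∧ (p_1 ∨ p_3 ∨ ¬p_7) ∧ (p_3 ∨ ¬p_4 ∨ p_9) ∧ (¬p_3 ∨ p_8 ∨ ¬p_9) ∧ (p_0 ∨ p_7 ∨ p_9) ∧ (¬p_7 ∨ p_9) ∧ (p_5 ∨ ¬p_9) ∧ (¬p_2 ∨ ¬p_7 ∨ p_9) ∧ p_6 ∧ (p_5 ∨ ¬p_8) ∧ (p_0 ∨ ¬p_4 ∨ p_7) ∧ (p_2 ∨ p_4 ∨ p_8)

p_0 = False; p_1 = True; p_2 = True; p_3 = False; p_4 = False; p_5 = True; p_6 = True; p_7 = True; p_8 = True; p_9 = True

Unit clause (p_6) forces p_6 = True.
Set p_0 = False.
  then (p_0 ∨ p_5) forces p_5 = True.
  then (¬p_5 ∨ p_8) forces p_8 = True.
Try p_1 = False:
  (p_0 ∨ p_1 ∨ p_3 ∨ ¬p_5) forces p_3 = True.
  (p_1 ∨ ¬p_5 ∨ ¬p_9) forces p_9 = False.
  (p_0 ∨ ¬p_6 ∨ p_7 ∨ p_9) forces p_7 = True.
  clause (¬p_7 ∨ p_9) is falsified — backtrack.
So p_1 = True.
  then (¬p_1 ∨ ¬p_3) forces p_3 = False.
Set p_2 = True.
Try p_4 = True:
  (¬p_4 ∨ ¬p_5 ∨ p_7) forces p_7 = True.
  clause (¬p_4 ∨ ¬p_7) is falsified — backtrack.
So p_4 = False.
Set p_7 = True.
  then (¬p_7 ∨ p_9) forces p_9 = True.
All clauses satisfied.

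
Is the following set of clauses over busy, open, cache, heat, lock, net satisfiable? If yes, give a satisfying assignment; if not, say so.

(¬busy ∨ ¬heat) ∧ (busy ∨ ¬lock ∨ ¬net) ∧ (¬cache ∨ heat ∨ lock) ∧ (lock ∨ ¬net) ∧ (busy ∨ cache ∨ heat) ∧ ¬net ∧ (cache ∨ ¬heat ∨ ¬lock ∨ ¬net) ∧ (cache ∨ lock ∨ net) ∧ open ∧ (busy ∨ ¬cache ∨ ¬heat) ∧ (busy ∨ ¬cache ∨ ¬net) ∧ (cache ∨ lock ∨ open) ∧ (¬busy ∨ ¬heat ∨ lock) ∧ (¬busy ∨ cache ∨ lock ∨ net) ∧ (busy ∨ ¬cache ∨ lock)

busy = False, open = True, cache = True, heat = False, lock = True, net = False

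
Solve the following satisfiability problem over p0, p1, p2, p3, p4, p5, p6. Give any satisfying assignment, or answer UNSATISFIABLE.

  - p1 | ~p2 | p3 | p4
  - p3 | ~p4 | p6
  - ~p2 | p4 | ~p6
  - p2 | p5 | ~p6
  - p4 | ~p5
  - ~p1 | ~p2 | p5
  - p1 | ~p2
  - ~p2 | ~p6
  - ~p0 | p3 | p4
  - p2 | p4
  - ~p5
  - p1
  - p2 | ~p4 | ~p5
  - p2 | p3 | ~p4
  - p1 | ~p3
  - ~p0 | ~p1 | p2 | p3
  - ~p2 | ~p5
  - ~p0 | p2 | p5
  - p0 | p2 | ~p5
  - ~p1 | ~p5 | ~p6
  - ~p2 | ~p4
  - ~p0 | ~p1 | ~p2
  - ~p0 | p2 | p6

Unit clause (~p5) forces p5 = False.
Unit clause (p1) forces p1 = True.
In (~p1 | ~p2 | p5) only ~p2 is left, so p2 = False.
In (p2 | p4) only p4 is left, so p4 = True.
In (p2 | p3 | ~p4) only p3 is left, so p3 = True.
In (~p0 | p2 | p5) only ~p0 is left, so p0 = False.
In (p2 | p5 | ~p6) only ~p6 is left, so p6 = False.
All clauses satisfied.

p0: False; p1: True; p2: False; p3: True; p4: True; p5: False; p6: False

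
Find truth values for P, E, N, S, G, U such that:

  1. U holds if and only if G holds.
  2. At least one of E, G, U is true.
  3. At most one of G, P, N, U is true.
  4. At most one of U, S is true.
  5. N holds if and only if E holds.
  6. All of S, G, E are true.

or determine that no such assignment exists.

The formula is unsatisfiable.

Case G = True:
  (1) with G=T forces U = True.
  Constraint (3) is violated (G=T, U=T) — contradiction.
Case G = False:
  Constraint (6) is violated (G=F) — contradiction.
Both cases fail — unsatisfiable.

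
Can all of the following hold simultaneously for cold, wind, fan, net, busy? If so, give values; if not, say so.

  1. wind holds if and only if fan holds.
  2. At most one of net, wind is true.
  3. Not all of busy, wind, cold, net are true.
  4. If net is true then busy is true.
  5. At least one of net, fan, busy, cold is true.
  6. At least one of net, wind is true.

cold: False, wind: True, fan: True, net: False, busy: True

  (1) wind=T, fan=T — same ✓
  (2) {net, wind}: 1 true — at most one ✓
  (3) {busy, wind, cold, net}: 2/4 true — not all ✓
  (4) net=F ⇒ busy: vacuous ✓
  (5) {net, fan, busy, cold}: 2 true — at least one ✓
  (6) {net, wind}: 1 true — at least one ✓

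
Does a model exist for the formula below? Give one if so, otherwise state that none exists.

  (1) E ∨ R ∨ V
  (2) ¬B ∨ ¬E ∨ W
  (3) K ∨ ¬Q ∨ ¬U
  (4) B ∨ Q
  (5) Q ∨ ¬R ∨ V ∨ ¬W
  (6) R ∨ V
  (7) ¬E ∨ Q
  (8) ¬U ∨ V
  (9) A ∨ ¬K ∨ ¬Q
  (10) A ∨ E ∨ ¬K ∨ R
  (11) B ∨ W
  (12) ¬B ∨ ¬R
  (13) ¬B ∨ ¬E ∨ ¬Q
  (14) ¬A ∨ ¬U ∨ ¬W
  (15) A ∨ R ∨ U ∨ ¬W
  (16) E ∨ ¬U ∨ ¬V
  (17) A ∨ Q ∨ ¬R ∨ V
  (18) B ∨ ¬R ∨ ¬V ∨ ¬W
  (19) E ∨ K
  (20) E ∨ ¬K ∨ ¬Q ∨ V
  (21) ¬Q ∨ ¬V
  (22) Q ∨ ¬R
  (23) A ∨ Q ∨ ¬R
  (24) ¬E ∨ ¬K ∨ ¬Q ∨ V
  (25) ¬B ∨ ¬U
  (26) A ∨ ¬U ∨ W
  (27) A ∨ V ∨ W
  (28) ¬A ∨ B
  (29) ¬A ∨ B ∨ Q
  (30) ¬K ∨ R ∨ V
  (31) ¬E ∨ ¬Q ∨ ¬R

Set A = True.
  then (¬A ∨ B) forces B = True.
  then (¬B ∨ ¬R) forces R = False.
  then (¬B ∨ ¬U) forces U = False.
  then (R ∨ V) forces V = True.
  then (¬Q ∨ ¬V) forces Q = False.
  then (¬E ∨ Q) forces E = False.
  then (E ∨ K) forces K = True.
Set W = True.
All clauses satisfied.

A=T, U=F, E=F, B=T, V=T, K=T, Q=F, R=F, W=T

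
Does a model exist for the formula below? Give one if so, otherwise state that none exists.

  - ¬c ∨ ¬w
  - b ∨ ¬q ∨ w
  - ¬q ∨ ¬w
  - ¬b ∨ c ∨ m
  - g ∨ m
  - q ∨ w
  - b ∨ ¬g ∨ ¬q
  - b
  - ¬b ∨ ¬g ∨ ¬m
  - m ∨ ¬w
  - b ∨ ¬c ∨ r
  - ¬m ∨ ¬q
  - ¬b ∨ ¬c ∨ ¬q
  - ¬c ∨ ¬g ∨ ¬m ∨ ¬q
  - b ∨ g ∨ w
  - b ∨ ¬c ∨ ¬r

g: False; m: True; r: False; c: False; q: False; b: True; w: True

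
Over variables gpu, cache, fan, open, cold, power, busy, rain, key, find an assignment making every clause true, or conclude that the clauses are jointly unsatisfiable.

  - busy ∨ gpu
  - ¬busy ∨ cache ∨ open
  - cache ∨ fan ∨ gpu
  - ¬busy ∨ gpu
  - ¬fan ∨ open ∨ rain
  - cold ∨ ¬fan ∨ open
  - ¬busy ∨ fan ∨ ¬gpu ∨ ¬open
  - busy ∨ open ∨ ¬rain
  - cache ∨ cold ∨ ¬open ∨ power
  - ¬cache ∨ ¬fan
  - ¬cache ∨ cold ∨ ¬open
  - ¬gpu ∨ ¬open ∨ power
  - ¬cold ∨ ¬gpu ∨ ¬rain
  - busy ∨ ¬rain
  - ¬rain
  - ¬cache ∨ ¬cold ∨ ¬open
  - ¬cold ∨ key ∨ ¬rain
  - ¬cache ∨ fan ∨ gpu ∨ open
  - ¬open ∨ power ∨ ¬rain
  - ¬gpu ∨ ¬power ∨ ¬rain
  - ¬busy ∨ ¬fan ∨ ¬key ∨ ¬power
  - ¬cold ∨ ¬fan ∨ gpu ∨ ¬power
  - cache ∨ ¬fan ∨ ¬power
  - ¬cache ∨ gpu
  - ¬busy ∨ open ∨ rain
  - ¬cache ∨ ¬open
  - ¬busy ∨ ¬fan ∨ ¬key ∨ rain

gpu=T, cache=T, fan=F, open=F, cold=F, power=F, busy=F, rain=F, key=F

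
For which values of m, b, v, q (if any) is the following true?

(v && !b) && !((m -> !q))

m=T; b=F; v=T; q=T

  v && !b = True
    !b = True
  !((m -> !q)) = True
    m -> !q = False
      !q = False
Both conjuncts True, so the formula holds.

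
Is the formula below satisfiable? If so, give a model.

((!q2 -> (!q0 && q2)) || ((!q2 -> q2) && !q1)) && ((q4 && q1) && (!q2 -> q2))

q0 = True; q1 = True; q2 = True; q4 = True

  (!q2 -> (!q0 && q2)) || ((!q2 -> q2) && !q1) = True
    !q2 -> (!q0 && q2) = True
      !q2 = False
      !q0 && q2 = False
        !q0 = False
    (!q2 -> q2) && !q1 = False
      !q2 -> q2 = True
        !q2 = False
      !q1 = False
  (q4 && q1) && (!q2 -> q2) = True
    q4 && q1 = True
    !q2 -> q2 = True
      !q2 = False
Both conjuncts True, so the formula holds.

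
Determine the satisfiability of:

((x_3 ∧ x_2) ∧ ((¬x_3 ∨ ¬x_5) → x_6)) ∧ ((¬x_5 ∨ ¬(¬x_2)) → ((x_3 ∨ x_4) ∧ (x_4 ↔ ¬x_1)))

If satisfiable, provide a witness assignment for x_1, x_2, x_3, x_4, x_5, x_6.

x_1: True; x_2: True; x_3: True; x_4: False; x_5: False; x_6: True

  (x_3 ∧ x_2) ∧ ((¬x_3 ∨ ¬x_5) → x_6) = True
    x_3 ∧ x_2 = True
    (¬x_3 ∨ ¬x_5) → x_6 = True
      ¬x_3 ∨ ¬x_5 = True
        ¬x_3 = False
        ¬x_5 = True
  (¬x_5 ∨ ¬(¬x_2)) → ((x_3 ∨ x_4) ∧ (x_4 ↔ ¬x_1)) = True
    ¬x_5 ∨ ¬(¬x_2) = True
      ¬x_5 = True
      ¬(¬x_2) = True
        ¬x_2 = False
    (x_3 ∨ x_4) ∧ (x_4 ↔ ¬x_1) = True
      x_3 ∨ x_4 = True
      x_4 ↔ ¬x_1 = True
        ¬x_1 = False
Both conjuncts True, so the formula holds.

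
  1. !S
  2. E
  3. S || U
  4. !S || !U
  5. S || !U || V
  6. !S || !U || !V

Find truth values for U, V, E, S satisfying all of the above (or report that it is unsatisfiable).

U = True, V = True, E = True, S = False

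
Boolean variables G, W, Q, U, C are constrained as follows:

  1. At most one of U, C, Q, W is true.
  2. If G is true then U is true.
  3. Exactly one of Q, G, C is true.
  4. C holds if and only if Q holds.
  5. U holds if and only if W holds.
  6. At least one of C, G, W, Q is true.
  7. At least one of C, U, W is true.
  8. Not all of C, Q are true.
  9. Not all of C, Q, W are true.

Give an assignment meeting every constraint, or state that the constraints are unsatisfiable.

Case W = True:
  (1) with W=T forces U = False.
  Constraint (5) is violated (U=F, W=T) — contradiction.
Case W = False:
  (5) with W=F forces U = False.
  (2) with U=F forces G = False.
  (7) with U=F, W=F forces C = True.
  (1) with C=T forces Q = False.
  Constraint (4) is violated (C=T, Q=F) — contradiction.
Both cases fail — unsatisfiable.

UNSATISFIABLE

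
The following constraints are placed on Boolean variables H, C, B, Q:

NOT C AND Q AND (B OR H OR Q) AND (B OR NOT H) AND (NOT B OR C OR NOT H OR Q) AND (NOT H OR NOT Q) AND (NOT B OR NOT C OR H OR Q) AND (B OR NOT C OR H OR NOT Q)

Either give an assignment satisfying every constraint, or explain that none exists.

H=F, C=F, B=T, Q=T

Unit clause (NOT C) forces C = False.
Unit clause (Q) forces Q = True.
In (NOT H OR NOT Q) only NOT H is left, so H = False.
Set B = True.
All clauses satisfied.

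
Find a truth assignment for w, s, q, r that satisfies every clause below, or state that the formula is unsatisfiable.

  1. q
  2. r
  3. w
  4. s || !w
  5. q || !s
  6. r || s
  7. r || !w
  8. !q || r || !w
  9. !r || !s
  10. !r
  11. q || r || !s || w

Case r = True:
  Clause (!r) is falsified — contradiction.
Case r = False:
  Clause (r) is falsified — contradiction.
Both cases fail, so the formula is unsatisfiable.

Unsatisfiable — no assignment works.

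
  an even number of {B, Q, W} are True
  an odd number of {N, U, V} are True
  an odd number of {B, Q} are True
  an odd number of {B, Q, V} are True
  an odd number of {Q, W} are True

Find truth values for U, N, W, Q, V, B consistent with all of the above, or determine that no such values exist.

U=F, N=T, W=T, Q=F, V=F, B=T

{B, Q, W}: 2 true → even ✓
{N, U, V}: 1 true → odd ✓
{B, Q}: 1 true → odd ✓
{B, Q, V}: 1 true → odd ✓
{Q, W}: 1 true → odd ✓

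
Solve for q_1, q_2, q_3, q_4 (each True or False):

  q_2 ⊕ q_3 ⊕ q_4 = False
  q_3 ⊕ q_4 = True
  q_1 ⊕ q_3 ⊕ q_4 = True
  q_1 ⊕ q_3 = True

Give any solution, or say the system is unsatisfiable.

q_1=F; q_2=T; q_3=T; q_4=F

q_2 ⊕ q_3 ⊕ q_4 = T ⊕ T ⊕ F = False ✓
q_3 ⊕ q_4 = T ⊕ F = True ✓
q_1 ⊕ q_3 ⊕ q_4 = F ⊕ T ⊕ F = True ✓
q_1 ⊕ q_3 = F ⊕ T = True ✓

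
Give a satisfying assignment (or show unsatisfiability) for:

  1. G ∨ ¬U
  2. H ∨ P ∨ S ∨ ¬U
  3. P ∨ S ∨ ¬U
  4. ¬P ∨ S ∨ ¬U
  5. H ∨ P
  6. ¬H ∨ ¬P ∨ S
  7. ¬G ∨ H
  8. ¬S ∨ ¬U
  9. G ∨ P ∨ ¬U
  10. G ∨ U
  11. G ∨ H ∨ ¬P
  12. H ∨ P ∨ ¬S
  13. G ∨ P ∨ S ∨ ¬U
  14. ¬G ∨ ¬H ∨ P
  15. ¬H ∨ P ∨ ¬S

Try P = False:
  (H ∨ P) forces H = True.
  (¬G ∨ ¬H ∨ P) forces G = False.
  (G ∨ ¬U) forces U = False.
  clause (G ∨ U) is falsified — backtrack.
So P = True.
Set S = True.
  then (¬S ∨ ¬U) forces U = False.
  then (G ∨ U) forces G = True.
  then (¬G ∨ H) forces H = True.
All clauses satisfied.

P=T, S=T, H=T, U=F, G=T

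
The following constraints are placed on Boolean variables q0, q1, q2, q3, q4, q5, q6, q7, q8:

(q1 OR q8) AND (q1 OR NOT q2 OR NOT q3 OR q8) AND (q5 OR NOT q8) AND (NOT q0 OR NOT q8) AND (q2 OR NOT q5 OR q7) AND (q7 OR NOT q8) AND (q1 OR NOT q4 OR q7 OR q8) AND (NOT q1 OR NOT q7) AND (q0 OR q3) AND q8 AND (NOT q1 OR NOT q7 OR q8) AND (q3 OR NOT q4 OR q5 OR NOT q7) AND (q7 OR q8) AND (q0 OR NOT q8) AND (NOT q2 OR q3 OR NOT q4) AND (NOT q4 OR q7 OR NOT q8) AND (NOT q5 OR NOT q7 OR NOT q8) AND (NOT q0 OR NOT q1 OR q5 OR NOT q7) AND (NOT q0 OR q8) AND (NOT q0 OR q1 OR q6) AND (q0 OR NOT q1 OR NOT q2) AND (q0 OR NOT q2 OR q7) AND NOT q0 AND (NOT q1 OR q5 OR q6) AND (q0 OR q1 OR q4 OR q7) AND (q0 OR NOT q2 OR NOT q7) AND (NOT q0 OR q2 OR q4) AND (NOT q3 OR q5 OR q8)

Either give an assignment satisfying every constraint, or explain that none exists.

Unsatisfiable — no assignment works.

Case q0 = True:
  Clause (NOT q0) is falsified — contradiction.
Case q0 = False:
  (q0 OR q3) forces q3 = True.
  (q8) forces q8 = True.
  Clause (q0 OR NOT q8) is falsified — contradiction.
Both cases fail, so the formula is unsatisfiable.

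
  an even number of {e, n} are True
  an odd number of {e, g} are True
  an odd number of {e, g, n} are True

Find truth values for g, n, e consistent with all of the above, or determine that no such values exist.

g=T; n=F; e=F

{e, n}: 0 true → even ✓
{e, g}: 1 true → odd ✓
{e, g, n}: 1 true → odd ✓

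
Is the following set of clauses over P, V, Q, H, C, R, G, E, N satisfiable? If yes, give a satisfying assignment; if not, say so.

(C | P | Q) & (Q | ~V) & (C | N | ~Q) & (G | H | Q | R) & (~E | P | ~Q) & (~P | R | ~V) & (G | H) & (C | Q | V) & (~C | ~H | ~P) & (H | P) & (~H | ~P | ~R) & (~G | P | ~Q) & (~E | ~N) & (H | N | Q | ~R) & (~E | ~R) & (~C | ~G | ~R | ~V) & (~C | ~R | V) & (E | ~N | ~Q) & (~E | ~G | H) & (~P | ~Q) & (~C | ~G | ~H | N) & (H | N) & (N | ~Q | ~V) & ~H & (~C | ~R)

Unit clause (~H) forces H = False.
In (G | H) only G is left, so G = True.
In (H | P) only P is left, so P = True.
In (~E | ~G | H) only ~E is left, so E = False.
In (~P | ~Q) only ~Q is left, so Q = False.
In (H | N) only N is left, so N = True.
In (Q | ~V) only ~V is left, so V = False.
In (C | Q | V) only C is left, so C = True.
In (~C | ~R | V) only ~R is left, so R = False.
All clauses satisfied.

P: True; V: False; Q: False; H: False; C: True; R: False; G: True; E: False; N: True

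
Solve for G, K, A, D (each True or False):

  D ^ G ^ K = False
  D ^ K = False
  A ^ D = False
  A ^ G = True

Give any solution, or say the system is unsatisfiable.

G: False; K: True; A: True; D: True

D ^ G ^ K = T ^ F ^ T = False ✓
D ^ K = T ^ T = False ✓
A ^ D = T ^ T = False ✓
A ^ G = T ^ F = True ✓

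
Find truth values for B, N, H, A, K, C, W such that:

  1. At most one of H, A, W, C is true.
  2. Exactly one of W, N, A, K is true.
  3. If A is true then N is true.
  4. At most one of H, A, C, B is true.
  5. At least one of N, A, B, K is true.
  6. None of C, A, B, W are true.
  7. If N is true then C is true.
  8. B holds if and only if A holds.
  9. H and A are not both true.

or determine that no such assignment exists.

B: False; N: False; H: True; A: False; K: True; C: False; W: False

  (1) {H, A, W, C}: 1 true — at most one ✓
  (2) {W, N, A, K}: 1 true — exactly one ✓
  (3) A=F ⇒ N: vacuous ✓
  (4) {H, A, C, B}: 1 true — at most one ✓
  (5) {N, A, B, K}: 1 true — at least one ✓
  (6) {C, A, B, W}: 0 true — none ✓
  (7) N=F ⇒ C: vacuous ✓
  (8) B=F, A=F — same ✓
  (9) H=T, A=F — not both ✓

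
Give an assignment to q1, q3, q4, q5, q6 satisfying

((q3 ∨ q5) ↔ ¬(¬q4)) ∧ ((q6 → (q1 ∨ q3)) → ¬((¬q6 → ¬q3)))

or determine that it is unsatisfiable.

q1=F, q3=F, q4=F, q5=F, q6=T

  (q3 ∨ q5) ↔ ¬(¬q4) = True
    q3 ∨ q5 = False
    ¬(¬q4) = False
      ¬q4 = True
  (q6 → (q1 ∨ q3)) → ¬((¬q6 → ¬q3)) = True
    q6 → (q1 ∨ q3) = False
      q1 ∨ q3 = False
    ¬((¬q6 → ¬q3)) = False
      ¬q6 → ¬q3 = True
        ¬q6 = False
        ¬q3 = True
Both conjuncts True, so the formula holds.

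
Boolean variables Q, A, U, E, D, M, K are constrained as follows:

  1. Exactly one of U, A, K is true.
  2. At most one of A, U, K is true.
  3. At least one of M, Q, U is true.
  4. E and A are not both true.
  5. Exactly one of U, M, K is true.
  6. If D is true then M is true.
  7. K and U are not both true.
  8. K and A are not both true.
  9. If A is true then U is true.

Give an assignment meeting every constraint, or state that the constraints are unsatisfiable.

Q=T, A=F, U=T, E=F, D=F, M=F, K=F

  (1) {U, A, K}: 1 true — exactly one ✓
  (2) {A, U, K}: 1 true — at most one ✓
  (3) {M, Q, U}: 2 true — at least one ✓
  (4) E=F, A=F — not both ✓
  (5) {U, M, K}: 1 true — exactly one ✓
  (6) D=F ⇒ M: vacuous ✓
  (7) K=F, U=T — not both ✓
  (8) K=F, A=F — not both ✓
  (9) A=F ⇒ U: vacuous ✓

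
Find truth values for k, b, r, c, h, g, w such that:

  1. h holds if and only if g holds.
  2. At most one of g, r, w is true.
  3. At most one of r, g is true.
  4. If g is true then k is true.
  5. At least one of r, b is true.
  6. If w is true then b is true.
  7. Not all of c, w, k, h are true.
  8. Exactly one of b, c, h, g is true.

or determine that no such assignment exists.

k=F; b=F; r=T; c=T; h=F; g=F; w=F

  (1) h=F, g=F — same ✓
  (2) {g, r, w}: 1 true — at most one ✓
  (3) {r, g}: 1 true — at most one ✓
  (4) g=F ⇒ k: vacuous ✓
  (5) {r, b}: 1 true — at least one ✓
  (6) w=F ⇒ b: vacuous ✓
  (7) {c, w, k, h}: 1/4 true — not all ✓
  (8) {b, c, h, g}: 1 true — exactly one ✓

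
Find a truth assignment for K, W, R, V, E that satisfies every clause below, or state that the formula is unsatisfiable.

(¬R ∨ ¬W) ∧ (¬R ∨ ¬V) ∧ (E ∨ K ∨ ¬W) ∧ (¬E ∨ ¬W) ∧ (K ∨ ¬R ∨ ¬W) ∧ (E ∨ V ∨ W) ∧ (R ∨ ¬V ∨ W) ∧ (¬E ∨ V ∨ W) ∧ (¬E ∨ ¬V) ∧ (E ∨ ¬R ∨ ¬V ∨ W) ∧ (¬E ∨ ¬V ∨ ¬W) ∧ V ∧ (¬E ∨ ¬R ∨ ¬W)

Unit clause (V) forces V = True.
In (¬R ∨ ¬V) only ¬R is left, so R = False.
In (R ∨ ¬V ∨ W) only W is left, so W = True.
In (¬E ∨ ¬V) only ¬E is left, so E = False.
In (E ∨ K ∨ ¬W) only K is left, so K = True.
All clauses satisfied.

K=T, W=T, R=F, V=T, E=F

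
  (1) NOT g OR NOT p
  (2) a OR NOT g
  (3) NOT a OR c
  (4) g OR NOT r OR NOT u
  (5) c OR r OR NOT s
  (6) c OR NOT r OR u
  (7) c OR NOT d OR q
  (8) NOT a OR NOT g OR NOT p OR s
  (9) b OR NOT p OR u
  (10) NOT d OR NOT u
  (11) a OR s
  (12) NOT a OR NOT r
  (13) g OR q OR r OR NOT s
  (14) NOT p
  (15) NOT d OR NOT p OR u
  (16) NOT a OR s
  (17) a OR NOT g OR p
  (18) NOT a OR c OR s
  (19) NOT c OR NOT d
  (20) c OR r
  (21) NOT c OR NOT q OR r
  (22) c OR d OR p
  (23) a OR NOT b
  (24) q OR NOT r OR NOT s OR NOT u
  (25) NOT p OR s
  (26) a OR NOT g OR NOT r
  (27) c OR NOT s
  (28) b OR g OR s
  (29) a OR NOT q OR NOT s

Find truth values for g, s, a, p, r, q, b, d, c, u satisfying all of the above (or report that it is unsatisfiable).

Unit clause (NOT p) forces p = False.
Set g = True.
  then (a OR NOT g) forces a = True.
  then (NOT a OR c) forces c = True.
  then (NOT a OR NOT r) forces r = False.
  then (NOT a OR s) forces s = True.
  then (NOT c OR NOT d) forces d = False.
  then (NOT c OR NOT q OR r) forces q = False.
Set b = False.
Set u = True.
All clauses satisfied.

g = True; s = True; a = True; p = False; r = False; q = False; b = False; d = False; c = True; u = True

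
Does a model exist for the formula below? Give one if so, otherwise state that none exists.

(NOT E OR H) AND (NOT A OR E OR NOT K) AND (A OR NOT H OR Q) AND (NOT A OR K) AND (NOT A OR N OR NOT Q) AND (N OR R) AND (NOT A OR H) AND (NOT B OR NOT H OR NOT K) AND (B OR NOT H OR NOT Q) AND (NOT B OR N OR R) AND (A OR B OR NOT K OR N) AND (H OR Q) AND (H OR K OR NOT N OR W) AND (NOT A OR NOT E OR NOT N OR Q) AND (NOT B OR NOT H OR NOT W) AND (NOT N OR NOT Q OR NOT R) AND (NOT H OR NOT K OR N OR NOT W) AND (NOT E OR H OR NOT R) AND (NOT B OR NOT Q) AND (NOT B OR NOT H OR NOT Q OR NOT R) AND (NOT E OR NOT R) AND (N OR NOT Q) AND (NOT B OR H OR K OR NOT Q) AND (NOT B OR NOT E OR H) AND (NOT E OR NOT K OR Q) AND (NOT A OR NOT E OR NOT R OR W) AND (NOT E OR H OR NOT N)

Set W = True.
Try Q = False:
  (H OR Q) forces H = True.
  (A OR NOT H OR Q) forces A = True.
  (NOT A OR K) forces K = True.
  (NOT A OR E OR NOT K) forces E = True.
  clause (NOT E OR NOT K OR Q) is falsified — backtrack.
So Q = True.
  then (NOT B OR NOT Q) forces B = False.
  then (N OR NOT Q) forces N = True.
  then (B OR NOT H OR NOT Q) forces H = False.
  then (NOT N OR NOT Q OR NOT R) forces R = False.
  then (NOT E OR H OR NOT N) forces E = False.
  then (NOT A OR H) forces A = False.
Set K = True.
All clauses satisfied.

W: True, Q: True, R: False, E: False, H: False, K: True, N: True, B: False, A: False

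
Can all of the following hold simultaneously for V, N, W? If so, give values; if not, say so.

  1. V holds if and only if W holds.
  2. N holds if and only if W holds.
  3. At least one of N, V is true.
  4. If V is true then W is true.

V=T, N=T, W=T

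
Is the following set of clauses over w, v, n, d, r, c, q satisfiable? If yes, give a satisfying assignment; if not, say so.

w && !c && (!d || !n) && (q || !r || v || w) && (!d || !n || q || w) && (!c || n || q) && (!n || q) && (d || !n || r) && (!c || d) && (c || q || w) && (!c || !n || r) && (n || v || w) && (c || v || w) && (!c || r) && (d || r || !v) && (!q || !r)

Unit clause (w) forces w = True.
Unit clause (!c) forces c = False.
Set v = False.
Try n = True:
  (!d || !n) forces d = False.
  (!n || q) forces q = True.
  (d || !n || r) forces r = True.
  clause (!q || !r) is falsified — backtrack.
So n = False.
Set d = True.
Set r = True.
  then (!q || !r) forces q = False.
All clauses satisfied.

w = True; v = False; n = False; d = True; r = True; c = False; q = False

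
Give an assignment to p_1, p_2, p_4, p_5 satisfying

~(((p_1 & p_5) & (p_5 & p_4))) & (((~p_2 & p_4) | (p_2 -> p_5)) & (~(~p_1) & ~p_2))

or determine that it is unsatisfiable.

p_1: True; p_2: False; p_4: False; p_5: False

  ~(((p_1 & p_5) & (p_5 & p_4))) = True
    (p_1 & p_5) & (p_5 & p_4) = False
      p_1 & p_5 = False
      p_5 & p_4 = False
  ((~p_2 & p_4) | (p_2 -> p_5)) & (~(~p_1) & ~p_2) = True
    (~p_2 & p_4) | (p_2 -> p_5) = True
      ~p_2 & p_4 = False
        ~p_2 = True
      p_2 -> p_5 = True
    ~(~p_1) & ~p_2 = True
      ~(~p_1) = True
        ~p_1 = False
      ~p_2 = True
Both conjuncts True, so the formula holds.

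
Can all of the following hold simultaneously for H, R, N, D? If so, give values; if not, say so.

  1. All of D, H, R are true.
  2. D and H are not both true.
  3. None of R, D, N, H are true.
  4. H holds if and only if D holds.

Case H = True:
  Constraint (3) is violated (H=T) — contradiction.
Case H = False:
  Constraint (1) is violated (H=F) — contradiction.
Both cases fail — unsatisfiable.

The formula is unsatisfiable.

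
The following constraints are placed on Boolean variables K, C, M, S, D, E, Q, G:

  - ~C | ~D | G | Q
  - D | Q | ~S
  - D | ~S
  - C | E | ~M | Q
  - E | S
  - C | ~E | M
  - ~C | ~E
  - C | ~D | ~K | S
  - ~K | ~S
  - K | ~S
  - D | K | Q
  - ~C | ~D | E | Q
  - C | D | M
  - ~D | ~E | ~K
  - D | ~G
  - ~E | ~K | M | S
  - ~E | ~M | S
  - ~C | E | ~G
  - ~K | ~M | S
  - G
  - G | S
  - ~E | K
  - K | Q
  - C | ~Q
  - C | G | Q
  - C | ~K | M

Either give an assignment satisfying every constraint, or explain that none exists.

Case S = True:
  (D | ~S) forces D = True.
  (~K | ~S) forces K = False.
  Clause (K | ~S) is falsified — contradiction.
Case S = False:
  (E | S) forces E = True.
  (~C | ~E) forces C = False.
  (C | ~E | M) forces M = True.
  Clause (~E | ~M | S) is falsified — contradiction.
Both cases fail, so the formula is unsatisfiable.

Unsatisfiable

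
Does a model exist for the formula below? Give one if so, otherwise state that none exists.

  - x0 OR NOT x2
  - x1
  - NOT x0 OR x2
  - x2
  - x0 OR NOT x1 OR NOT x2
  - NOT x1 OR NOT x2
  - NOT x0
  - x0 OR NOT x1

The formula is unsatisfiable.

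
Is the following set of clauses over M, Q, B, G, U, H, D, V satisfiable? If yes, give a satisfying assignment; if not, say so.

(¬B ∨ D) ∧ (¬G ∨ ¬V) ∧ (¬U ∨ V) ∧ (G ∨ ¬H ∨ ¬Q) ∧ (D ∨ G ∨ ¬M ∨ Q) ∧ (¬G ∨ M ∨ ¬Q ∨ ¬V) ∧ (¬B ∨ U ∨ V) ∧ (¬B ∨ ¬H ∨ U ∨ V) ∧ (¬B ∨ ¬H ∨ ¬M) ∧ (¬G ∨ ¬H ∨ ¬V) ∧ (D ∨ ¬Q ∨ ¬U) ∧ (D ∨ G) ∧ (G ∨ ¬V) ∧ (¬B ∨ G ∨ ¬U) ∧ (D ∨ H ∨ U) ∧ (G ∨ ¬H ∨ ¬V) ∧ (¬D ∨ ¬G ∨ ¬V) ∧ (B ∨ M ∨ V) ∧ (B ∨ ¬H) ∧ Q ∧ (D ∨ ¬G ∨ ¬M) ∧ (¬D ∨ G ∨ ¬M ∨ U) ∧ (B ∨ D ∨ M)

M: True; Q: True; B: False; G: True; U: False; H: False; D: True; V: False

Unit clause (Q) forces Q = True.
Set M = True.
Set B = False.
  then (B ∨ ¬H) forces H = False.
Try G = False:
  (D ∨ G) forces D = True.
  (G ∨ ¬V) forces V = False.
  (¬U ∨ V) forces U = False.
  clause (¬D ∨ G ∨ ¬M ∨ U) is falsified — backtrack.
So G = True.
  then (¬G ∨ ¬V) forces V = False.
  then (¬U ∨ V) forces U = False.
  then (D ∨ H ∨ U) forces D = True.
All clauses satisfied.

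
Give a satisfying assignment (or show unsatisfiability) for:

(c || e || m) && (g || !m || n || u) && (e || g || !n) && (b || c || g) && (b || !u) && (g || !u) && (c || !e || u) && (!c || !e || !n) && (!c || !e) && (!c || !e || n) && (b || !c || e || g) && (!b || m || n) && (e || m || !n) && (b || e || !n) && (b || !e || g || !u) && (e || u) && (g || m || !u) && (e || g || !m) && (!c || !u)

n: False, g: True, b: True, c: False, e: False, u: True, m: True

Set n = False.
Set g = True.
Try b = False:
  (b || !u) forces u = False.
  (e || u) forces e = True.
  (c || !e || u) forces c = True.
  clause (!c || !e) is falsified — backtrack.
So b = True.
  then (!b || m || n) forces m = True.
Set c = False.
Set e = False.
  then (e || u) forces u = True.
All clauses satisfied.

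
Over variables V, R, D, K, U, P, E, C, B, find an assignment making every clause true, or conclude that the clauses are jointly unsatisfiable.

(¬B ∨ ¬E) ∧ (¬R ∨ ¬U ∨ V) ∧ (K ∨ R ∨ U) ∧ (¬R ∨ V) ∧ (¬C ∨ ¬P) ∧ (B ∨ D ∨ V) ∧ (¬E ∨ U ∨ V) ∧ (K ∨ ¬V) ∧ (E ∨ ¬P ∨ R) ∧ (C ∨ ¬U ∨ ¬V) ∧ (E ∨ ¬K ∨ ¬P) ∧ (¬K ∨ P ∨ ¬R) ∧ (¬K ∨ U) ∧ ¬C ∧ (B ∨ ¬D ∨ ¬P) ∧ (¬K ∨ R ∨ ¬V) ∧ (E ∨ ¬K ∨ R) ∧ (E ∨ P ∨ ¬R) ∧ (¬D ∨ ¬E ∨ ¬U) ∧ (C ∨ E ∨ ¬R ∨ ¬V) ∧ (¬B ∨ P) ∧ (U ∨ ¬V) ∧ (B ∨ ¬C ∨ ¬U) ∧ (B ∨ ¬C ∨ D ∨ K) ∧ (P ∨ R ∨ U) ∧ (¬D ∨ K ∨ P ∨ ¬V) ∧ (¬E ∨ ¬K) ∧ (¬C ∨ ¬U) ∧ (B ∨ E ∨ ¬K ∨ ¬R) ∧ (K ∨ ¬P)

V=F; R=F; D=T; K=F; U=T; P=F; E=F; C=F; B=F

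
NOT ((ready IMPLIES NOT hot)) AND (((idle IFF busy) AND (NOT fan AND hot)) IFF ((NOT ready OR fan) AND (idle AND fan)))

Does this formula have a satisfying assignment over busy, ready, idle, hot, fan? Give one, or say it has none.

busy=F, ready=T, idle=T, hot=T, fan=F

  NOT ((ready IMPLIES NOT hot)) = True
    ready IMPLIES NOT hot = False
      NOT hot = False
  ((idle IFF busy) AND (NOT fan AND hot)) IFF ((NOT ready OR fan) AND (idle AND fan)) = True
    (idle IFF busy) AND (NOT fan AND hot) = False
      idle IFF busy = False
      NOT fan AND hot = True
        NOT fan = True
    (NOT ready OR fan) AND (idle AND fan) = False
      NOT ready OR fan = False
        NOT ready = False
      idle AND fan = False
Both conjuncts True, so the formula holds.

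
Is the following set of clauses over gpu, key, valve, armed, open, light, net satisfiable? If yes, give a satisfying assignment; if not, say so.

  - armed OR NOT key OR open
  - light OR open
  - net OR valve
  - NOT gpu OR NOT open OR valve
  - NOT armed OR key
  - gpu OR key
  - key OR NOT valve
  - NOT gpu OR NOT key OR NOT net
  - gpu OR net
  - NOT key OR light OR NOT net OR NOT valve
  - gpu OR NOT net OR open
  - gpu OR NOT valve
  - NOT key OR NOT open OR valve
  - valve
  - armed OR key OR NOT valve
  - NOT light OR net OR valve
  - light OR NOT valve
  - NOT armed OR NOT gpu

Unit clause (valve) forces valve = True.
In (light OR NOT valve) only light is left, so light = True.
In (key OR NOT valve) only key is left, so key = True.
In (gpu OR NOT valve) only gpu is left, so gpu = True.
In (NOT armed OR NOT gpu) only NOT armed is left, so armed = False.
In (armed OR NOT key OR open) only open is left, so open = True.
In (NOT gpu OR NOT key OR NOT net) only NOT net is left, so net = False.
All clauses satisfied.

gpu = True; key = True; valve = True; armed = False; open = True; light = True; net = False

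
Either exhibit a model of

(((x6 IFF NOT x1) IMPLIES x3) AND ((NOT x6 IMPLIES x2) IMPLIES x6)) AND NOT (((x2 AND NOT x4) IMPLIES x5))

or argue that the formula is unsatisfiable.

x1 = False, x2 = True, x3 = True, x4 = False, x5 = False, x6 = True

  ((x6 IFF NOT x1) IMPLIES x3) AND ((NOT x6 IMPLIES x2) IMPLIES x6) = True
    (x6 IFF NOT x1) IMPLIES x3 = True
      x6 IFF NOT x1 = True
        NOT x1 = True
    (NOT x6 IMPLIES x2) IMPLIES x6 = True
      NOT x6 IMPLIES x2 = True
        NOT x6 = False
  NOT (((x2 AND NOT x4) IMPLIES x5)) = True
    (x2 AND NOT x4) IMPLIES x5 = False
      x2 AND NOT x4 = True
        NOT x4 = True
Both conjuncts True, so the formula holds.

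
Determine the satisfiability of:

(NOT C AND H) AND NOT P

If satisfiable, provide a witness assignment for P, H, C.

P=F, H=T, C=F

  NOT C AND H = True
    NOT C = True
  NOT P = True
Both conjuncts True, so the formula holds.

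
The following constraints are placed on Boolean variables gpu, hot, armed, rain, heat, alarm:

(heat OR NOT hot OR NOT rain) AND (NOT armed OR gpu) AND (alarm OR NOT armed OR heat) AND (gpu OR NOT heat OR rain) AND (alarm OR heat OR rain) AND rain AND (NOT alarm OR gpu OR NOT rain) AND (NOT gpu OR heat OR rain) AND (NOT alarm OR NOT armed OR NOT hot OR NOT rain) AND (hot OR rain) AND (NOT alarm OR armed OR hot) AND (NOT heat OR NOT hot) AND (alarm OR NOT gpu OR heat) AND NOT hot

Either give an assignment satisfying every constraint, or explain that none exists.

Unit clause (rain) forces rain = True.
Unit clause (NOT hot) forces hot = False.
Set gpu = True.
Set armed = True.
Set heat = True.
Set alarm = False.
All clauses satisfied.

gpu = True; hot = False; armed = True; rain = True; heat = True; alarm = False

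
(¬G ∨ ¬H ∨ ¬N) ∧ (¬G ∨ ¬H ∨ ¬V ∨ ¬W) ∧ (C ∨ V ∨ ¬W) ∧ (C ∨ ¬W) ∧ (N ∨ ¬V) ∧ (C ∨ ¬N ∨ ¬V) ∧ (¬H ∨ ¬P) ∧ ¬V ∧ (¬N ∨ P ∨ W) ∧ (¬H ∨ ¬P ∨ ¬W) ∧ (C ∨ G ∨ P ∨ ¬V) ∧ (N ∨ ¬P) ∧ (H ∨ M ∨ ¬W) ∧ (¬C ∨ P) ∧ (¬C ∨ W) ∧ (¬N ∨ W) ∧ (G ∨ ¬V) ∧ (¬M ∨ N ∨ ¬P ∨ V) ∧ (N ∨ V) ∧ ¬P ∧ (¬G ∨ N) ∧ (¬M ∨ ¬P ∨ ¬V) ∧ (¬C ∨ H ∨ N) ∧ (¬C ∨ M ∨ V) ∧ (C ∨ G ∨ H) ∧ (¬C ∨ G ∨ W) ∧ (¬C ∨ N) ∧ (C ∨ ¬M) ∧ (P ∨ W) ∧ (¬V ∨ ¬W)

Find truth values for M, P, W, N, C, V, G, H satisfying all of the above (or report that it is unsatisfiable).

No satisfying assignment exists.

Case P = True:
  Clause (¬P) is falsified — contradiction.
Case P = False:
  (¬V) forces V = False.
  (¬C ∨ P) forces C = False.
  (C ∨ V ∨ ¬W) forces W = False.
  Clause (P ∨ W) is falsified — contradiction.
Both cases fail, so the formula is unsatisfiable.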